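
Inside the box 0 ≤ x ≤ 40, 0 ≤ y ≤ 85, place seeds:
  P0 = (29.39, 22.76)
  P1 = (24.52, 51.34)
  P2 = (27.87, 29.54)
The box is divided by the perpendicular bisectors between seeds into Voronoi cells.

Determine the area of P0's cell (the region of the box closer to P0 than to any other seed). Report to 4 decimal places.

Area of P0's cell: 968.6100

1. box [0,40]×[0,85]: [(0, 0) (40, 0) (40, 85) (0, 85)]
2. ⊥bis P0·P1 via (26.955,37.05): [(0, 32.4569) (0, 0) (40, 0) (40, 39.2729)]  |A|=1434.595
3. ⊥bis P0·P2 via (28.63,26.15): [(0, 19.7315) (0, 0) (40, 0) (40, 28.699)]  |A|=968.61
4. canonical 4-gon: [(0, 19.7315) (0, 0) (40, 0) (40, 28.699)]
5. shoelace: 968.61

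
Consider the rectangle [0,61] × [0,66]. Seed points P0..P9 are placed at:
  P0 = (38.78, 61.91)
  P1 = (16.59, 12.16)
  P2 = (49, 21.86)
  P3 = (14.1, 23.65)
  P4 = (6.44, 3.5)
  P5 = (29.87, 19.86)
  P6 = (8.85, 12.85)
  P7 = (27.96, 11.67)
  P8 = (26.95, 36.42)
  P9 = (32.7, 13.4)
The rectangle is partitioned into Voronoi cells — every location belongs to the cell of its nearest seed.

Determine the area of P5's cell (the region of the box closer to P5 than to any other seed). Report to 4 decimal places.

1. box [0,61]×[0,66]: [(0, 0) (61, 0) (61, 66) (0, 66)]
2. ⊥bis P5·P0 via (34.325,40.885): [(0, 48.1581) (0, 0) (61, 0) (61, 35.2328)]  |A|=2543.4244
3. ⊥bis P5·P1 via (23.23,16.01): [(5.2328, 47.0494) (32.5129, 0) (61, 0) (61, 35.2328)]  |A|=1652.5681
4. ⊥bis P5·P2 via (39.435,20.86): [(37.4098, 40.2314) (5.2328, 47.0494) (32.5129, 0) (41.6159, 0)]  |A|=847.0678
5. ⊥bis P5·P3 via (21.985,21.755): [(37.4098, 40.2314) (26.9577, 42.4461) (21.3737, 19.2115) (32.5129, 0) (41.6159, 0)]  |A|=581.831
6. ⊥bis P5·P4 via (18.155,11.68): [(37.4098, 40.2314) (26.9577, 42.4461) (21.3737, 19.2115) (32.5129, 0) (41.6159, 0)]  |A|=581.831
7. ⊥bis P5·P6 via (19.36,16.355): [(37.4098, 40.2314) (26.9577, 42.4461) (21.3737, 19.2115) (32.5129, 0) (41.6159, 0)]  |A|=581.831
8. ⊥bis P5·P7 via (28.915,15.765): [(40.2439, 13.123) (37.4098, 40.2314) (26.9577, 42.4461) (21.3737, 19.2115) (22.5053, 17.2598)]  |A|=389.7199
9. ⊥bis P5·P8 via (28.41,28.14): [(40.2439, 13.123) (38.4881, 29.9171) (23.3031, 27.2395) (21.3737, 19.2115) (22.5053, 17.2598)]  |A|=226.4477
10. ⊥bis P5·P9 via (31.285,16.63): [(29.1731, 15.7048) (39.5009, 20.2292) (38.4881, 29.9171) (23.3031, 27.2395) (21.3737, 19.2115) (22.5053, 17.2598)]  |A|=188.0707
11. canonical 6-gon: [(29.1731, 15.7048) (39.5009, 20.2292) (38.4881, 29.9171) (23.3031, 27.2395) (21.3737, 19.2115) (22.5053, 17.2598)]
12. shoelace: 188.0707

Area of P5's cell: 188.0707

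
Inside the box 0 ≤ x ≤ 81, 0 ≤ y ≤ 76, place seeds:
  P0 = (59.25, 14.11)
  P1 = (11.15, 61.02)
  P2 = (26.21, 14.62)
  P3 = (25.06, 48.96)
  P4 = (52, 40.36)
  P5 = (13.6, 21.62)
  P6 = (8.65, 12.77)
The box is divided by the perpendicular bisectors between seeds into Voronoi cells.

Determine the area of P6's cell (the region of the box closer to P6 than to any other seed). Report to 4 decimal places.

Area of P6's cell: 333.0835

1. box [0,81]×[0,76]: [(0, 0) (81, 0) (81, 76) (0, 76)]
2. ⊥bis P6·P0 via (33.95,13.44): [(0, 0) (34.3059, 0) (32.2933, 76) (0, 76)]  |A|=2530.7694
3. ⊥bis P6·P1 via (9.9,36.895): [(0, 37.408) (0, 0) (34.3059, 0) (33.3611, 35.6794)]  |A|=1235.9917
4. ⊥bis P6·P2 via (17.43,13.695): [(15.0137, 36.63) (0, 37.408) (0, 0) (18.8728, 0)]  |A|=626.4722
5. ⊥bis P6·P3 via (16.855,30.865): [(15.5592, 31.4526) (2.7383, 37.2661) (0, 37.408) (0, 0) (18.8728, 0)]  |A|=594.8679
6. ⊥bis P6·P4 via (30.325,26.565): [(15.5592, 31.4526) (2.7383, 37.2661) (0, 37.408) (0, 0) (18.8728, 0)]  |A|=594.8679
7. ⊥bis P6·P5 via (11.125,17.195): [(17.433, 13.6668) (0, 23.4175) (0, 0) (18.8728, 0)]  |A|=333.0835
8. canonical 4-gon: [(17.433, 13.6668) (0, 23.4175) (0, 0) (18.8728, 0)]
9. shoelace: 333.0835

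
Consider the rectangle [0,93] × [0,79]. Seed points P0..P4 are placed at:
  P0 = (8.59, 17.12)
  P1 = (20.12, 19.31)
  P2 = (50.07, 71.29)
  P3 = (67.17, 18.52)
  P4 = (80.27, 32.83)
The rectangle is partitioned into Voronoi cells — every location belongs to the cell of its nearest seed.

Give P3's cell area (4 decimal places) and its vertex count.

Area of P3's cell: 1440.4861 (5 vertices)

1. box [0,93]×[0,79]: [(0, 0) (93, 0) (93, 79) (0, 79)]
2. ⊥bis P3·P0 via (37.88,17.82): [(38.3059, 0) (93, 0) (93, 79) (36.4179, 79)]  |A|=4395.4122
3. ⊥bis P3·P1 via (43.645,18.915): [(43.3274, 0) (93, 0) (93, 79) (44.6539, 79)]  |A|=3871.7398
4. ⊥bis P3·P2 via (58.62,44.905): [(44.0019, 40.168) (43.3274, 0) (93, 0) (93, 56.0458)]  |A|=2370.6942
5. ⊥bis P3·P4 via (73.72,25.675): [(54.2579, 43.4915) (44.0019, 40.168) (43.3274, 0) (93, 0) (93, 8.0252)]  |A|=1440.4861
6. canonical 5-gon: [(54.2579, 43.4915) (44.0019, 40.168) (43.3274, 0) (93, 0) (93, 8.0252)]
7. shoelace: 1440.4861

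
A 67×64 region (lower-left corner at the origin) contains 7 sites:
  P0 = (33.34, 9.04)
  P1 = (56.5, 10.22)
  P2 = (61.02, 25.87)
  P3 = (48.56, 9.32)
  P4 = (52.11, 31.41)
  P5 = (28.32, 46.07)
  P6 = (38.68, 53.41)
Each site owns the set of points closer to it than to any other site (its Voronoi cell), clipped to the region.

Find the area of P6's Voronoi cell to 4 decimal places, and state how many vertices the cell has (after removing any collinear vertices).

Area of P6's cell: 643.3640 (4 vertices)

1. box [0,67]×[0,64]: [(0, 0) (67, 0) (67, 64) (0, 64)]
2. ⊥bis P6·P0 via (36.01,31.225): [(0, 35.5589) (67, 27.4953) (67, 64) (0, 64)]  |A|=2175.6855
3. ⊥bis P6·P1 via (47.59,31.815): [(0, 35.5589) (43.8679, 30.2793) (67, 39.8235) (67, 64) (0, 64)]  |A|=2033.0973
4. ⊥bis P6·P2 via (49.85,39.64): [(0, 35.5589) (39.0284, 30.8617) (67, 53.5518) (67, 64) (0, 64)]  |A|=1811.265
5. ⊥bis P6·P3 via (43.62,31.365): [(0, 35.5589) (39.0284, 30.8617) (67, 53.5518) (67, 64) (0, 64)]  |A|=1811.265
6. ⊥bis P6·P4 via (45.395,42.41): [(0, 35.5589) (28.5444, 32.1235) (67, 55.5989) (67, 64) (0, 64)]  |A|=1635.3161
7. ⊥bis P6·P5 via (33.5,49.74): [(40.7167, 39.5541) (67, 55.5989) (67, 64) (23.3969, 64)]  |A|=643.364
8. canonical 4-gon: [(40.7167, 39.5541) (67, 55.5989) (67, 64) (23.3969, 64)]
9. shoelace: 643.364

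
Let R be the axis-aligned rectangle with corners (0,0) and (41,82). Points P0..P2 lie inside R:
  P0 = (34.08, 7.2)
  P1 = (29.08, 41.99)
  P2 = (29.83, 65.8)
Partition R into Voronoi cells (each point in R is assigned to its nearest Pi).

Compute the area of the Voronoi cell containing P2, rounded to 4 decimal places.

Area of P2's cell: 1140.7398

1. box [0,41]×[0,82]: [(0, 0) (41, 0) (41, 82) (0, 82)]
2. ⊥bis P2·P0 via (31.955,36.5): [(0, 34.1824) (41, 37.156) (41, 82) (0, 82)]  |A|=1899.562
3. ⊥bis P2·P1 via (29.455,53.895): [(0, 54.8228) (41, 53.5313) (41, 82) (0, 82)]  |A|=1140.7398
4. canonical 4-gon: [(0, 54.8228) (41, 53.5313) (41, 82) (0, 82)]
5. shoelace: 1140.7398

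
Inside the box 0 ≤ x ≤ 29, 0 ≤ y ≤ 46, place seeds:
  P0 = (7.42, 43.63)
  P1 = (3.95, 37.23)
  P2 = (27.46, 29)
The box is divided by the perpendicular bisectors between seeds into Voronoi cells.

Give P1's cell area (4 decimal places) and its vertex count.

Area of P1's cell: 425.0774 (4 vertices)

1. box [0,29]×[0,46]: [(0, 0) (29, 0) (29, 46) (0, 46)]
2. ⊥bis P1·P0 via (5.685,40.43): [(0, 43.5123) (0, 0) (29, 0) (29, 27.7889)]  |A|=1033.8679
3. ⊥bis P1·P2 via (15.705,33.115): [(16.2588, 34.697) (0, 43.5123) (0, 0) (4.1126, 0)]  |A|=425.0774
4. canonical 4-gon: [(16.2588, 34.697) (0, 43.5123) (0, 0) (4.1126, 0)]
5. shoelace: 425.0774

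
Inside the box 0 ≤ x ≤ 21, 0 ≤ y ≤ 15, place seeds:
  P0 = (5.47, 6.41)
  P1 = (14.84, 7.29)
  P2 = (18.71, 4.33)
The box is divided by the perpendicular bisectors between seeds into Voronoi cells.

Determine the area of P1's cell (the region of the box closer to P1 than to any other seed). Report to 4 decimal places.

Area of P1's cell: 114.4649

1. box [0,21]×[0,15]: [(0, 0) (21, 0) (21, 15) (0, 15)]
2. ⊥bis P1·P0 via (10.155,6.85): [(10.7983, 0) (21, 0) (21, 15) (9.3896, 15)]  |A|=163.5907
3. ⊥bis P1·P2 via (16.775,5.81): [(10.7983, 0) (12.3312, 0) (21, 11.3339) (21, 15) (9.3896, 15)]  |A|=114.4649
4. canonical 5-gon: [(10.7983, 0) (12.3312, 0) (21, 11.3339) (21, 15) (9.3896, 15)]
5. shoelace: 114.4649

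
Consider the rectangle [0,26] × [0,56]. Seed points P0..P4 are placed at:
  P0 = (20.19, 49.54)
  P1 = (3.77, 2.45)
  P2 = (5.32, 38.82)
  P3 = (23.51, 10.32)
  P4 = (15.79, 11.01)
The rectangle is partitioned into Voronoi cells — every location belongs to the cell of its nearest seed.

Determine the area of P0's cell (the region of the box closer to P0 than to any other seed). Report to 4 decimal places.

Area of P0's cell: 321.7886

1. box [0,26]×[0,56]: [(0, 0) (26, 0) (26, 56) (0, 56)]
2. ⊥bis P0·P1 via (11.98,25.995): [(0, 30.1724) (26, 21.1063) (26, 56) (0, 56)]  |A|=789.3774
3. ⊥bis P0·P2 via (12.755,44.18): [(26, 25.8075) (26, 56) (4.2338, 56)]  |A|=328.5881
4. ⊥bis P0·P3 via (21.85,29.93): [(22.9603, 30.024) (26, 30.2813) (26, 56) (4.2338, 56)]  |A|=321.7886
5. ⊥bis P0·P4 via (17.99,30.275): [(22.9603, 30.024) (26, 30.2813) (26, 56) (4.2338, 56)]  |A|=321.7886
6. canonical 4-gon: [(22.9603, 30.024) (26, 30.2813) (26, 56) (4.2338, 56)]
7. shoelace: 321.7886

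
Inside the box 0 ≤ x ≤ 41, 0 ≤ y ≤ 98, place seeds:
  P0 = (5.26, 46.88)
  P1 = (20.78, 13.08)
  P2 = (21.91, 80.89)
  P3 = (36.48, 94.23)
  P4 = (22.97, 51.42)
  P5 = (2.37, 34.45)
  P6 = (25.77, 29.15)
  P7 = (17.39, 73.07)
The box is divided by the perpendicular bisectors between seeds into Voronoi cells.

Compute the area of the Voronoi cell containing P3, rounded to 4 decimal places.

Area of P3's cell: 249.2441

1. box [0,41]×[0,98]: [(0, 0) (41, 0) (41, 98) (0, 98)]
2. ⊥bis P3·P0 via (20.87,70.555): [(0, 84.3155) (41, 57.2824) (41, 98) (0, 98)]  |A|=1115.2427
3. ⊥bis P3·P1 via (28.63,53.655): [(0, 84.3155) (41, 57.2824) (41, 98) (0, 98)]  |A|=1115.2427
4. ⊥bis P3·P2 via (29.195,87.56): [(41, 74.6665) (41, 98) (19.6363, 98)]  |A|=249.2441
5. ⊥bis P3·P4 via (29.725,72.825): [(41, 74.6665) (41, 98) (19.6363, 98)]  |A|=249.2441
6. ⊥bis P3·P5 via (19.425,64.34): [(41, 74.6665) (41, 98) (19.6363, 98)]  |A|=249.2441
7. ⊥bis P3·P6 via (31.125,61.69): [(41, 74.6665) (41, 98) (19.6363, 98)]  |A|=249.2441
8. ⊥bis P3·P7 via (26.935,83.65): [(41, 74.6665) (41, 98) (19.6363, 98)]  |A|=249.2441
9. canonical 3-gon: [(41, 74.6665) (41, 98) (19.6363, 98)]
10. shoelace: 249.2441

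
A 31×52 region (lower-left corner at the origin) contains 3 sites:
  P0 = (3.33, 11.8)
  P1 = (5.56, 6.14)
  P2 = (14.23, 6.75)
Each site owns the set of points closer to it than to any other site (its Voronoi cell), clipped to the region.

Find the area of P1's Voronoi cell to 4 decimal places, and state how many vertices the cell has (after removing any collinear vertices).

1. box [0,31]×[0,52]: [(0, 0) (31, 0) (31, 52) (0, 52)]
2. ⊥bis P1·P0 via (4.445,8.97): [(0, 7.2187) (0, 0) (31, 0) (31, 19.4325)]  |A|=413.0933
3. ⊥bis P1·P2 via (9.895,6.445): [(9.5751, 10.9912) (0, 7.2187) (0, 0) (10.3485, 0)]  |A|=91.4312
4. canonical 4-gon: [(9.5751, 10.9912) (0, 7.2187) (0, 0) (10.3485, 0)]
5. shoelace: 91.4312

Area of P1's cell: 91.4312 (4 vertices)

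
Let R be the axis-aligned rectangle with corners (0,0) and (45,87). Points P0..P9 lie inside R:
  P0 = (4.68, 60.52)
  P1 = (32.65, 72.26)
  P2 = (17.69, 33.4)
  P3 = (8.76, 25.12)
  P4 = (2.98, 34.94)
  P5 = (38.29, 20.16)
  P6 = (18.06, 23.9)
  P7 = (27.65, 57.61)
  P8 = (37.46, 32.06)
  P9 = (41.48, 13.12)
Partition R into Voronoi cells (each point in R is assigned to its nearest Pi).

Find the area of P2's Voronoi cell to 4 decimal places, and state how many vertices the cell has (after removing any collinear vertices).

1. box [0,45]×[0,87]: [(0, 0) (45, 0) (45, 87) (0, 87)]
2. ⊥bis P2·P0 via (11.185,46.96): [(0, 41.5943) (0, 0) (45, 0) (45, 63.1817)]  |A|=2357.4613
3. ⊥bis P2·P1 via (25.17,52.83): [(24.1998, 53.2035) (0, 41.5943) (0, 0) (45, 0) (45, 45.196)]  |A|=2170.4085
4. ⊥bis P2·P3 via (13.225,29.26): [(24.1998, 53.2035) (1.2379, 42.1882) (40.3552, 0) (45, 0) (45, 45.196)]  |A|=1293.4085
5. ⊥bis P2·P4 via (10.335,34.17): [(24.1998, 53.2035) (11.6999, 47.207) (10.1663, 32.5588) (40.3552, 0) (45, 0) (45, 45.196)]  |A|=1220.6321
6. ⊥bis P2·P5 via (27.99,26.78): [(40.8525, 46.7927) (24.1998, 53.2035) (11.6999, 47.207) (10.1663, 32.5588) (22.8867, 18.8398)]  |A|=604.8526
7. ⊥bis P2·P6 via (17.875,28.65): [(29.4824, 29.1021) (40.8525, 46.7927) (24.1998, 53.2035) (11.6999, 47.207) (10.1663, 32.5588) (13.933, 28.4965)]  |A|=527.0634
8. ⊥bis P2·P7 via (22.67,45.505): [(29.4824, 29.1021) (36.3956, 39.8583) (14.8545, 48.7203) (11.6999, 47.207) (10.1663, 32.5588) (13.933, 28.4965)]  |A|=365.3432
9. ⊥bis P2·P8 via (27.575,32.73): [(27.3234, 29.018) (28.2843, 43.1953) (14.8545, 48.7203) (11.6999, 47.207) (10.1663, 32.5588) (13.933, 28.4965)]  |A|=294.9209
10. ⊥bis P2·P9 via (29.585,23.26): [(27.3234, 29.018) (28.2843, 43.1953) (14.8545, 48.7203) (11.6999, 47.207) (10.1663, 32.5588) (13.933, 28.4965)]  |A|=294.9209
11. canonical 6-gon: [(27.3234, 29.018) (28.2843, 43.1953) (14.8545, 48.7203) (11.6999, 47.207) (10.1663, 32.5588) (13.933, 28.4965)]
12. shoelace: 294.9209

Area of P2's cell: 294.9209 (6 vertices)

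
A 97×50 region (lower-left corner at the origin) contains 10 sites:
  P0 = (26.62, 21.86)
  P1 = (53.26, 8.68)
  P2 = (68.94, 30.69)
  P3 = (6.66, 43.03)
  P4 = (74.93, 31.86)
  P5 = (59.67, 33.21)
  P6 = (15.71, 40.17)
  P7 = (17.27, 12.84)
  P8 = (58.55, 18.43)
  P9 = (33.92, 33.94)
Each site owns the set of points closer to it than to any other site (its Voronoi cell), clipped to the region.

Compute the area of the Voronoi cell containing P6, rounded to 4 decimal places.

1. box [0,97]×[0,50]: [(0, 0) (97, 0) (97, 50) (0, 50)]
2. ⊥bis P6·P0 via (21.165,31.015): [(0, 18.4039) (53.0271, 50) (0, 50)]  |A|=837.7259
3. ⊥bis P6·P1 via (34.485,24.425): [(0, 18.4039) (53.0271, 50) (0, 50)]  |A|=837.7259
4. ⊥bis P6·P2 via (42.325,35.43): [(0, 18.4039) (43.9574, 44.5958) (44.9198, 50) (0, 50)]  |A|=815.8194
5. ⊥bis P6·P3 via (11.185,41.6): [(4.7487, 21.2334) (43.9574, 44.5958) (44.9198, 50) (13.8396, 50)]  |A|=541.74
6. ⊥bis P6·P4 via (45.32,36.015): [(4.7487, 21.2334) (43.9574, 44.5958) (44.9198, 50) (13.8396, 50)]  |A|=541.74
7. ⊥bis P6·P5 via (37.69,36.69): [(4.7487, 21.2334) (38.4192, 41.2959) (39.7973, 50) (13.8396, 50)]  |A|=506.07
8. ⊥bis P6·P7 via (16.49,26.505): [(6.2296, 25.9193) (13.2894, 26.3223) (38.4192, 41.2959) (39.7973, 50) (13.8396, 50)]  |A|=489.8274
9. ⊥bis P6·P8 via (37.13,29.3): [(6.2296, 25.9193) (13.2894, 26.3223) (38.4192, 41.2959) (39.7973, 50) (13.8396, 50)]  |A|=489.8274
10. ⊥bis P6·P9 via (24.815,37.055): [(6.2296, 25.9193) (13.2894, 26.3223) (23.1541, 32.2002) (29.2437, 50) (13.8396, 50)]  |A|=335.7343
11. canonical 5-gon: [(6.2296, 25.9193) (13.2894, 26.3223) (23.1541, 32.2002) (29.2437, 50) (13.8396, 50)]
12. shoelace: 335.7343

Area of P6's cell: 335.7343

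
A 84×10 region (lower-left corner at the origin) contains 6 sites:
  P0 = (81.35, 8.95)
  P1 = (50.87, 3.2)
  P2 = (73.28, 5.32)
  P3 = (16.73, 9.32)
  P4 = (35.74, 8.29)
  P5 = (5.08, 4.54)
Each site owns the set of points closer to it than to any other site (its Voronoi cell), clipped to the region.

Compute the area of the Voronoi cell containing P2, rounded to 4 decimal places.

1. box [0,84]×[0,10]: [(0, 0) (84, 0) (84, 10) (0, 10)]
2. ⊥bis P2·P0 via (77.315,7.135): [(0, 0) (80.5244, 0) (76.0263, 10) (0, 10)]  |A|=782.7535
3. ⊥bis P2·P1 via (62.075,4.26): [(62.478, 0) (80.5244, 0) (76.0263, 10) (61.532, 10)]  |A|=162.7036
4. ⊥bis P2·P3 via (45.005,7.32): [(62.478, 0) (80.5244, 0) (76.0263, 10) (61.532, 10)]  |A|=162.7036
5. ⊥bis P2·P4 via (54.51,6.805): [(62.478, 0) (80.5244, 0) (76.0263, 10) (61.532, 10)]  |A|=162.7036
6. ⊥bis P2·P5 via (39.18,4.93): [(62.478, 0) (80.5244, 0) (76.0263, 10) (61.532, 10)]  |A|=162.7036
7. canonical 4-gon: [(62.478, 0) (80.5244, 0) (76.0263, 10) (61.532, 10)]
8. shoelace: 162.7036

Area of P2's cell: 162.7036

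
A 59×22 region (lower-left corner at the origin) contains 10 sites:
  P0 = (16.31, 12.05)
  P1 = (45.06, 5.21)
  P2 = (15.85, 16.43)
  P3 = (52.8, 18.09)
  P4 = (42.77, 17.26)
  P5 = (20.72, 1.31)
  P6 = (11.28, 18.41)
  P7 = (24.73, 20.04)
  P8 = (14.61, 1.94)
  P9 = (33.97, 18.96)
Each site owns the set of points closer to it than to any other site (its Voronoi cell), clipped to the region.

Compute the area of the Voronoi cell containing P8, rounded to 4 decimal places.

Area of P8's cell: 138.7816

1. box [0,59]×[0,22]: [(0, 0) (59, 0) (59, 22) (0, 22)]
2. ⊥bis P8·P0 via (15.46,6.995): [(0, 9.5946) (0, 0) (57.0597, 0)]  |A|=273.7325
3. ⊥bis P8·P1 via (29.835,3.575): [(29.7253, 4.5963) (0, 9.5946) (0, 0) (30.2189, 0)]  |A|=212.0487
4. ⊥bis P8·P2 via (15.23,9.185): [(29.7253, 4.5963) (0, 9.5946) (0, 0) (30.2189, 0)]  |A|=212.0487
5. ⊥bis P8·P3 via (33.705,10.015): [(29.7253, 4.5963) (0, 9.5946) (0, 0) (30.2189, 0)]  |A|=212.0487
6. ⊥bis P8·P4 via (28.69,9.6): [(29.7253, 4.5963) (0, 9.5946) (0, 0) (30.2189, 0)]  |A|=212.0487
7. ⊥bis P8·P5 via (17.665,1.625): [(18.1717, 6.539) (0, 9.5946) (0, 0) (17.4974, 0)]  |A|=144.3832
8. ⊥bis P8·P6 via (12.945,10.175): [(18.1717, 6.539) (5.5001, 8.6698) (0, 7.5577) (0, 0) (17.4974, 0)]  |A|=138.7816
9. ⊥bis P8·P7 via (19.67,10.99): [(18.1717, 6.539) (5.5001, 8.6698) (0, 7.5577) (0, 0) (17.4974, 0)]  |A|=138.7816
10. ⊥bis P8·P9 via (24.29,10.45): [(18.1717, 6.539) (5.5001, 8.6698) (0, 7.5577) (0, 0) (17.4974, 0)]  |A|=138.7816
11. canonical 5-gon: [(18.1717, 6.539) (5.5001, 8.6698) (0, 7.5577) (0, 0) (17.4974, 0)]
12. shoelace: 138.7816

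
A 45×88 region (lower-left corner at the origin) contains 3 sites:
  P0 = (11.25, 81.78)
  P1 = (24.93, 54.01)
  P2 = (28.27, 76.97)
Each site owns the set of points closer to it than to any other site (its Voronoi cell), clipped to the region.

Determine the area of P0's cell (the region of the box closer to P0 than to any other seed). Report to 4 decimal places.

Area of P0's cell: 469.0589

1. box [0,45]×[0,88]: [(0, 0) (45, 0) (45, 88) (0, 88)]
2. ⊥bis P0·P1 via (18.09,67.895): [(0, 58.9835) (45, 81.1513) (45, 88) (0, 88)]  |A|=806.965
3. ⊥bis P0·P2 via (19.76,79.375): [(0, 58.9835) (16.261, 66.994) (22.1975, 88) (0, 88)]  |A|=469.0589
4. canonical 4-gon: [(0, 58.9835) (16.261, 66.994) (22.1975, 88) (0, 88)]
5. shoelace: 469.0589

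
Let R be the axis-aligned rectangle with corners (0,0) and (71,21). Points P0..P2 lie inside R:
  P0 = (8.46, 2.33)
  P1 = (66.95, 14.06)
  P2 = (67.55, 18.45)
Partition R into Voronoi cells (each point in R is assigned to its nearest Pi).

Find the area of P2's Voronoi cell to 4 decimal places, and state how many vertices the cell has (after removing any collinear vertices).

Area of P2's cell: 100.6504 (4 vertices)

1. box [0,71]×[0,21]: [(0, 0) (71, 0) (71, 21) (0, 21)]
2. ⊥bis P2·P0 via (38.005,10.39): [(40.8394, 0) (71, 0) (71, 21) (35.1105, 21)]  |A|=693.5252
3. ⊥bis P2·P1 via (67.25,16.255): [(35.2104, 20.634) (71, 15.7425) (71, 21) (35.1105, 21)]  |A|=100.6504
4. canonical 4-gon: [(35.2104, 20.634) (71, 15.7425) (71, 21) (35.1105, 21)]
5. shoelace: 100.6504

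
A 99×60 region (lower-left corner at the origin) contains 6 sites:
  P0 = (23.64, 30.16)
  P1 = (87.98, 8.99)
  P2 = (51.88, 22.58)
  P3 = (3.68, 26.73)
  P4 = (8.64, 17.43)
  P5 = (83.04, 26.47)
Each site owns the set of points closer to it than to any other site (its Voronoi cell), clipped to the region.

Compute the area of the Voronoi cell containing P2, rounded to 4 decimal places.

1. box [0,99]×[0,60]: [(0, 0) (99, 0) (99, 60) (0, 60)]
2. ⊥bis P2·P0 via (37.76,26.37): [(30.6819, 0) (99, 0) (99, 60) (46.7867, 60)]  |A|=3615.9395
3. ⊥bis P2·P1 via (69.93,15.785): [(30.6819, 0) (63.9877, 0) (86.5749, 60) (46.7867, 60)]  |A|=2192.8174
4. ⊥bis P2·P3 via (27.78,24.655): [(30.6819, 0) (63.9877, 0) (86.5749, 60) (46.7867, 60)]  |A|=2192.8174
5. ⊥bis P2·P4 via (30.26,20.005): [(32.04, 5.0597) (32.6426, 0) (63.9877, 0) (86.5749, 60) (46.7867, 60)]  |A|=2187.8571
6. ⊥bis P2·P5 via (67.46,24.525): [(32.04, 5.0597) (32.6426, 0) (63.9877, 0) (68.8945, 13.0343) (63.0313, 60) (46.7867, 60)]  |A|=1634.9862
7. canonical 6-gon: [(32.04, 5.0597) (32.6426, 0) (63.9877, 0) (68.8945, 13.0343) (63.0313, 60) (46.7867, 60)]
8. shoelace: 1634.9862

Area of P2's cell: 1634.9862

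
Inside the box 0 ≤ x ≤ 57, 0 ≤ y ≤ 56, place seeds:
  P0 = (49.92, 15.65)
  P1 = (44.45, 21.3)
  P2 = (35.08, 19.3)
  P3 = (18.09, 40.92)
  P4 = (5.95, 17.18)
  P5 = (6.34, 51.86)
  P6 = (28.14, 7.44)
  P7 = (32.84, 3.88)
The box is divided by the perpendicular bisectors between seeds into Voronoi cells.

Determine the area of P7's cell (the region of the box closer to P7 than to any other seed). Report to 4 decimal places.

Area of P7's cell: 153.7407

1. box [0,57]×[0,56]: [(0, 0) (57, 0) (57, 56) (0, 56)]
2. ⊥bis P7·P0 via (41.38,9.765): [(0, 0) (48.1092, 0) (9.519, 56) (0, 56)]  |A|=1613.5884
3. ⊥bis P7·P1 via (38.645,12.59): [(0, 38.3459) (0, 0) (48.1092, 0) (40.1028, 11.6184)]  |A|=1048.3658
4. ⊥bis P7·P2 via (33.96,11.59): [(0, 16.5232) (0, 0) (48.1092, 0) (40.8079, 10.5952)]  |A|=592.0029
5. ⊥bis P7·P3 via (25.465,22.4): [(7.8454, 15.3836) (0, 12.2594) (0, 0) (48.1092, 0) (40.8079, 10.5952)]  |A|=575.2771
6. ⊥bis P7·P4 via (19.395,10.53): [(20.8605, 13.4929) (14.1868, 0) (48.1092, 0) (40.8079, 10.5952)]  |A|=323.9512
7. ⊥bis P7·P5 via (19.59,27.87): [(20.8605, 13.4929) (14.1868, 0) (48.1092, 0) (40.8079, 10.5952)]  |A|=323.9512
8. ⊥bis P7·P6 via (30.49,5.66): [(34.8804, 11.4563) (26.2029, 0) (48.1092, 0) (40.8079, 10.5952)]  |A|=153.7407
9. canonical 4-gon: [(34.8804, 11.4563) (26.2029, 0) (48.1092, 0) (40.8079, 10.5952)]
10. shoelace: 153.7407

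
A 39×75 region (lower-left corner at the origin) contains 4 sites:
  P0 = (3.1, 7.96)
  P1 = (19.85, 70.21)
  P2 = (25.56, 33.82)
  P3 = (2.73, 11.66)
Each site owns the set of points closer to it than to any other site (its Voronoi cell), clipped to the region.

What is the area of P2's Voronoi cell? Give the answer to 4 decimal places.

1. box [0,39]×[0,75]: [(0, 0) (39, 0) (39, 75) (0, 75)]
2. ⊥bis P2·P0 via (14.33,20.89): [(0, 33.3359) (38.3823, 0) (39, 0) (39, 75) (0, 75)]  |A|=2285.2446
3. ⊥bis P2·P1 via (22.705,52.015): [(0, 48.4523) (0, 33.3359) (38.3823, 0) (39, 0) (39, 54.5719)]  |A|=1369.2165
4. ⊥bis P2·P3 via (14.145,22.74): [(0, 48.4523) (0, 37.3127) (24.5915, 11.9777) (38.3823, 0) (39, 0) (39, 54.5719)]  |A|=1320.3195
5. canonical 6-gon: [(0, 48.4523) (0, 37.3127) (24.5915, 11.9777) (38.3823, 0) (39, 0) (39, 54.5719)]
6. shoelace: 1320.3195

Area of P2's cell: 1320.3195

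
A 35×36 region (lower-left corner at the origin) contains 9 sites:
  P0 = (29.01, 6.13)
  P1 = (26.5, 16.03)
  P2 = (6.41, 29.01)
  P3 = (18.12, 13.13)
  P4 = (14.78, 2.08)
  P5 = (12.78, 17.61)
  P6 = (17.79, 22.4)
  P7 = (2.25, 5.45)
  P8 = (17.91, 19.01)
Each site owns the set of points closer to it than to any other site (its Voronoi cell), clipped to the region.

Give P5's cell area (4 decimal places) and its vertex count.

Area of P5's cell: 126.5294 (6 vertices)

1. box [0,35]×[0,36]: [(0, 0) (35, 0) (35, 36) (0, 36)]
2. ⊥bis P5·P0 via (20.895,11.87): [(0, 0) (12.499, 0) (35, 31.8111) (35, 36) (0, 36)]  |A|=902.1084
3. ⊥bis P5·P1 via (19.64,16.82): [(0, 0) (12.499, 0) (18.715, 8.788) (21.8488, 36) (0, 36)]  |A|=689.0654
4. ⊥bis P5·P2 via (9.595,23.31): [(0, 17.9486) (0, 0) (12.499, 0) (18.715, 8.788) (21.1296, 29.7552)]  |A|=430.1352
5. ⊥bis P5·P3 via (15.45,15.37): [(0, 17.9486) (0, 0) (2.5553, 0) (20.1131, 20.9283) (21.1296, 29.7552)]  |A|=294.4945
6. ⊥bis P5·P4 via (13.78,9.845): [(0, 17.9486) (0, 8.0704) (10.4556, 9.4169) (20.1131, 20.9283) (21.1296, 29.7552)]  |A|=240.2726
7. ⊥bis P5·P6 via (15.285,20.005): [(11.2441, 24.2315) (0, 17.9486) (0, 8.0704) (10.4556, 9.4169) (17.444, 17.7468)]  |A|=180.9341
8. ⊥bis P5·P7 via (7.515,11.53): [(11.2441, 24.2315) (0.0625, 17.9835) (10.02, 9.3608) (10.4556, 9.4169) (17.444, 17.7468)]  |A|=131.0008
9. ⊥bis P5·P8 via (15.345,18.31): [(14.7216, 20.5943) (11.2441, 24.2315) (0.0625, 17.9835) (10.02, 9.3608) (10.4556, 9.4169) (15.9762, 15.9972)]  |A|=126.5294
10. canonical 6-gon: [(14.7216, 20.5943) (11.2441, 24.2315) (0.0625, 17.9835) (10.02, 9.3608) (10.4556, 9.4169) (15.9762, 15.9972)]
11. shoelace: 126.5294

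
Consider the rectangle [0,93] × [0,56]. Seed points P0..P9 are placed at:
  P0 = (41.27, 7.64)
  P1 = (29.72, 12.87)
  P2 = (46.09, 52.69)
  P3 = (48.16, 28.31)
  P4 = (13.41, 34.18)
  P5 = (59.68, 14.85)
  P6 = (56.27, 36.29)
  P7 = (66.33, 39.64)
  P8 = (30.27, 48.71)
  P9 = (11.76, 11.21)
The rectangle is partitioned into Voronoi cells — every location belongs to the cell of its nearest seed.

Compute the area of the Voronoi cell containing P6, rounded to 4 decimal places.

1. box [0,93]×[0,56]: [(0, 0) (93, 0) (93, 56) (0, 56)]
2. ⊥bis P6·P0 via (48.77,21.965): [(0, 47.499) (90.7231, 0) (93, 0) (93, 56) (0, 56)]  |A|=3053.3691
3. ⊥bis P6·P1 via (42.995,24.58): [(42.3253, 25.3392) (90.7231, 0) (93, 0) (93, 56) (15.2791, 56)]  |A|=2639.2307
4. ⊥bis P6·P2 via (51.18,44.49): [(34.5423, 34.1624) (42.3253, 25.3392) (90.7231, 0) (93, 0) (93, 56) (69.7226, 56)]  |A|=2044.7736
5. ⊥bis P6·P3 via (52.215,32.3): [(44.3761, 40.2666) (76.8505, 7.2632) (90.7231, 0) (93, 0) (93, 56) (69.7226, 56)]  |A|=1701.4148
6. ⊥bis P6·P4 via (34.84,35.235): [(44.3761, 40.2666) (76.8505, 7.2632) (90.7231, 0) (93, 0) (93, 56) (69.7226, 56)]  |A|=1701.4148
7. ⊥bis P6·P5 via (57.975,25.57): [(44.3761, 40.2666) (58.7205, 25.6886) (93, 31.1407) (93, 56) (69.7226, 56)]  |A|=1076.4625
8. ⊥bis P6·P7 via (61.3,37.965): [(57.7658, 48.578) (44.3761, 40.2666) (58.7205, 25.6886) (65.0527, 26.6957)]  |A|=230.1607
9. ⊥bis P6·P8 via (43.27,42.5): [(57.7658, 48.578) (44.3761, 40.2666) (58.7205, 25.6886) (65.0527, 26.6957)]  |A|=230.1607
10. ⊥bis P6·P9 via (34.015,23.75): [(57.7658, 48.578) (44.3761, 40.2666) (58.7205, 25.6886) (65.0527, 26.6957)]  |A|=230.1607
11. canonical 4-gon: [(57.7658, 48.578) (44.3761, 40.2666) (58.7205, 25.6886) (65.0527, 26.6957)]
12. shoelace: 230.1607

Area of P6's cell: 230.1607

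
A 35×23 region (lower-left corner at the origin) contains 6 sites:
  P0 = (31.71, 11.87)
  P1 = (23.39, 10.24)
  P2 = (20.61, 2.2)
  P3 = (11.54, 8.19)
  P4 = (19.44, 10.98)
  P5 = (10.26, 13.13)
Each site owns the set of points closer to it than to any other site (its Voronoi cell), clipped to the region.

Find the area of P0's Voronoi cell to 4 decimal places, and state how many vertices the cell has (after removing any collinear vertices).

Area of P0's cell: 168.4536 (5 vertices)

1. box [0,35]×[0,23]: [(0, 0) (35, 0) (35, 23) (0, 23)]
2. ⊥bis P0·P1 via (27.55,11.055): [(29.7158, 0) (35, 0) (35, 23) (25.2098, 23)]  |A|=173.3552
3. ⊥bis P0·P2 via (26.16,7.035): [(28.9694, 3.8102) (32.2887, 0) (35, 0) (35, 23) (25.2098, 23)]  |A|=168.4536
4. ⊥bis P0·P3 via (21.625,10.03): [(28.9694, 3.8102) (32.2887, 0) (35, 0) (35, 23) (25.2098, 23)]  |A|=168.4536
5. ⊥bis P0·P4 via (25.575,11.425): [(28.9694, 3.8102) (32.2887, 0) (35, 0) (35, 23) (25.2098, 23)]  |A|=168.4536
6. ⊥bis P0·P5 via (20.985,12.5): [(28.9694, 3.8102) (32.2887, 0) (35, 0) (35, 23) (25.2098, 23)]  |A|=168.4536
7. canonical 5-gon: [(28.9694, 3.8102) (32.2887, 0) (35, 0) (35, 23) (25.2098, 23)]
8. shoelace: 168.4536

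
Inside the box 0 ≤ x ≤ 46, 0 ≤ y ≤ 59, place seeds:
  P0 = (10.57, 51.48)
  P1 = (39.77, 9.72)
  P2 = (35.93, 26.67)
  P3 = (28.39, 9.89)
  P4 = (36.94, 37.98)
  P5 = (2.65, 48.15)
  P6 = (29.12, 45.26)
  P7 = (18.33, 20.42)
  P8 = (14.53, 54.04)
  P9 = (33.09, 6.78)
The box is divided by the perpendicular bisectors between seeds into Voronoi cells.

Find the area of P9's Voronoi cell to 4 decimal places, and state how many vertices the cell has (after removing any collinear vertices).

Area of P9's cell: 99.8869 (3 vertices)

1. box [0,46]×[0,59]: [(0, 0) (46, 0) (46, 59) (0, 59)]
2. ⊥bis P9·P0 via (21.83,29.13): [(0, 18.132) (0, 0) (46, 0) (46, 41.3069)]  |A|=1367.0947
3. ⊥bis P9·P1 via (36.43,8.25): [(26.2584, 31.361) (0, 18.132) (0, 0) (40.061, 0)]  |A|=866.2351
4. ⊥bis P9·P2 via (34.51,16.725): [(32.5786, 17.0008) (5.4448, 20.8751) (0, 18.132) (0, 0) (40.061, 0)]  |A|=683.6541
5. ⊥bis P9·P3 via (30.74,8.335): [(34.1347, 13.4652) (25.2247, 0) (40.061, 0)]  |A|=99.8869
6. ⊥bis P9·P4 via (35.015,22.38): [(34.1347, 13.4652) (25.2247, 0) (40.061, 0)]  |A|=99.8869
7. ⊥bis P9·P5 via (17.87,27.465): [(34.1347, 13.4652) (25.2247, 0) (40.061, 0)]  |A|=99.8869
8. ⊥bis P9·P6 via (31.105,26.02): [(34.1347, 13.4652) (25.2247, 0) (40.061, 0)]  |A|=99.8869
9. ⊥bis P9·P7 via (25.71,13.6): [(34.1347, 13.4652) (25.2247, 0) (40.061, 0)]  |A|=99.8869
10. ⊥bis P9·P8 via (23.81,30.41): [(34.1347, 13.4652) (25.2247, 0) (40.061, 0)]  |A|=99.8869
11. canonical 3-gon: [(34.1347, 13.4652) (25.2247, 0) (40.061, 0)]
12. shoelace: 99.8869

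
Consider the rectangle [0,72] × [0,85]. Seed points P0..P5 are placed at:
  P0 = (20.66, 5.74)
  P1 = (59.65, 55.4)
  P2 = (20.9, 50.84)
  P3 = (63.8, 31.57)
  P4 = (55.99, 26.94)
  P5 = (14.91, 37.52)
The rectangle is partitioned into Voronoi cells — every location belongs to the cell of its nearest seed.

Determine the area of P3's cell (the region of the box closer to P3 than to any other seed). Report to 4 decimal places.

1. box [0,72]×[0,85]: [(0, 0) (72, 0) (72, 85) (0, 85)]
2. ⊥bis P3·P0 via (42.23,18.655): [(53.3996, 0) (72, 0) (72, 85) (2.506, 85)]  |A|=3744.0079
3. ⊥bis P3·P1 via (61.725,43.485): [(30.6077, 38.0659) (53.3996, 0) (72, 0) (72, 45.2744)]  |A|=1291.0244
4. ⊥bis P3·P2 via (42.35,41.205): [(41.8168, 40.018) (36.5112, 28.2063) (53.3996, 0) (72, 0) (72, 45.2744)]  |A|=1230.0038
5. ⊥bis P3·P4 via (59.895,29.255): [(52.4197, 41.8645) (72, 8.836) (72, 45.2744)]  |A|=356.7371
6. ⊥bis P3·P5 via (39.355,34.545): [(52.4197, 41.8645) (72, 8.836) (72, 45.2744)]  |A|=356.7371
7. canonical 3-gon: [(52.4197, 41.8645) (72, 8.836) (72, 45.2744)]
8. shoelace: 356.7371

Area of P3's cell: 356.7371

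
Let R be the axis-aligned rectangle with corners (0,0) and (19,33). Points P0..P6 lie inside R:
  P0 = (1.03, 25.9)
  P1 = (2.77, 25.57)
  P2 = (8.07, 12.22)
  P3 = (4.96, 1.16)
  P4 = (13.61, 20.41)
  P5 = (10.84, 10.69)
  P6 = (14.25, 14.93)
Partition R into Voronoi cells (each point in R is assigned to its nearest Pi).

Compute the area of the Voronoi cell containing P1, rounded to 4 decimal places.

Area of P1's cell: 112.8258

1. box [0,19]×[0,33]: [(0, 0) (19, 0) (19, 33) (0, 33)]
2. ⊥bis P1·P0 via (1.9,25.735): [(0, 15.7168) (0, 0) (19, 0) (19, 33) (3.2778, 33)]  |A|=598.6742
3. ⊥bis P1·P2 via (5.42,18.895): [(0.2105, 16.8268) (19, 24.2863) (19, 33) (3.2778, 33)]  |A|=209.0015
4. ⊥bis P1·P3 via (3.865,13.365): [(0.2105, 16.8268) (19, 24.2863) (19, 33) (3.2778, 33)]  |A|=209.0015
5. ⊥bis P1·P4 via (8.19,22.99): [(0.2105, 16.8268) (6.432, 19.2968) (12.9549, 33) (3.2778, 33)]  |A|=112.8258
6. ⊥bis P1·P5 via (6.805,18.13): [(0.2105, 16.8268) (6.432, 19.2968) (12.9549, 33) (3.2778, 33)]  |A|=112.8258
7. ⊥bis P1·P6 via (8.51,20.25): [(0.2105, 16.8268) (6.432, 19.2968) (12.9549, 33) (3.2778, 33)]  |A|=112.8258
8. canonical 4-gon: [(0.2105, 16.8268) (6.432, 19.2968) (12.9549, 33) (3.2778, 33)]
9. shoelace: 112.8258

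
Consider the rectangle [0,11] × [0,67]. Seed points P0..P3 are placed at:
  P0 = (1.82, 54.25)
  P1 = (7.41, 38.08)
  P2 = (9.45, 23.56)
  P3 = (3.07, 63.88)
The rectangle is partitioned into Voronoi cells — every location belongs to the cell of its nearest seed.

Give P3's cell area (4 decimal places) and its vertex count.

Area of P3's cell: 91.6470 (4 vertices)

1. box [0,11]×[0,67]: [(0, 0) (11, 0) (11, 67) (0, 67)]
2. ⊥bis P3·P0 via (2.445,59.065): [(0, 59.3824) (11, 57.9545) (11, 67) (0, 67)]  |A|=91.647
3. ⊥bis P3·P1 via (5.24,50.98): [(0, 59.3824) (11, 57.9545) (11, 67) (0, 67)]  |A|=91.647
4. ⊥bis P3·P2 via (6.26,43.72): [(0, 59.3824) (11, 57.9545) (11, 67) (0, 67)]  |A|=91.647
5. canonical 4-gon: [(0, 59.3824) (11, 57.9545) (11, 67) (0, 67)]
6. shoelace: 91.647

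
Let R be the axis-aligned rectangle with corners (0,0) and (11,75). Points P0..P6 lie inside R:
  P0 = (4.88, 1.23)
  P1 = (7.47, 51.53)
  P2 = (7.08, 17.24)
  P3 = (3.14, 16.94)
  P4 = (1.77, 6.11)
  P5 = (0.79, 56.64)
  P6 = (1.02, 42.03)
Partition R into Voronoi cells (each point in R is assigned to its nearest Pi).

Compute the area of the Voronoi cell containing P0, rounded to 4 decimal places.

Area of P0's cell: 55.6171

1. box [0,11]×[0,75]: [(0, 0) (11, 0) (11, 75) (0, 75)]
2. ⊥bis P0·P1 via (6.175,26.38): [(0, 26.698) (0, 0) (11, 0) (11, 26.1316)]  |A|=290.5623
3. ⊥bis P0·P2 via (5.98,9.235): [(0, 10.0567) (0, 0) (11, 0) (11, 8.5452)]  |A|=102.3105
4. ⊥bis P0·P3 via (4.01,9.085): [(5.7052, 9.2728) (0, 8.6409) (0, 0) (11, 0) (11, 8.5452)]  |A|=98.2716
5. ⊥bis P0·P4 via (3.325,3.67): [(10.9793, 8.548) (0, 1.551) (0, 0) (11, 0) (11, 8.5452)]  |A|=55.6171
6. ⊥bis P0·P5 via (2.835,28.935): [(10.9793, 8.548) (0, 1.551) (0, 0) (11, 0) (11, 8.5452)]  |A|=55.6171
7. ⊥bis P0·P6 via (2.95,21.63): [(10.9793, 8.548) (0, 1.551) (0, 0) (11, 0) (11, 8.5452)]  |A|=55.6171
8. canonical 5-gon: [(10.9793, 8.548) (0, 1.551) (0, 0) (11, 0) (11, 8.5452)]
9. shoelace: 55.6171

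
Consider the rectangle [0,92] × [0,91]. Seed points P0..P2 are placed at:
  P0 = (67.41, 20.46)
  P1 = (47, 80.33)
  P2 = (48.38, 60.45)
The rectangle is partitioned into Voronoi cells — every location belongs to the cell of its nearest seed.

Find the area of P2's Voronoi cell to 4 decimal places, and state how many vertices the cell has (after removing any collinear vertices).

1. box [0,92]×[0,91]: [(0, 0) (92, 0) (92, 91) (0, 91)]
2. ⊥bis P2·P0 via (57.895,40.455): [(0, 12.9046) (92, 56.6845) (92, 91) (0, 91)]  |A|=5170.9024
3. ⊥bis P2·P1 via (47.69,70.39): [(0, 67.0795) (0, 12.9046) (92, 56.6845) (92, 73.4658)]  |A|=3263.9896
4. canonical 4-gon: [(0, 67.0795) (0, 12.9046) (92, 56.6845) (92, 73.4658)]
5. shoelace: 3263.9896

Area of P2's cell: 3263.9896 (4 vertices)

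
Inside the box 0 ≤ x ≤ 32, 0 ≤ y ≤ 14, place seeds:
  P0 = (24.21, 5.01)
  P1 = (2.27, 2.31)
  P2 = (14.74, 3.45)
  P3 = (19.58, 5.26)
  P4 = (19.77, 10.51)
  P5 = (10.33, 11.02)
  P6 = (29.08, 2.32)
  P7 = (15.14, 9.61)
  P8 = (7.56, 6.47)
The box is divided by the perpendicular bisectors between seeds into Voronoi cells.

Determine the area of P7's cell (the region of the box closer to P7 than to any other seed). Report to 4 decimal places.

Area of P7's cell: 33.5776

1. box [0,32]×[0,14]: [(0, 0) (32, 0) (32, 14) (0, 14)]
2. ⊥bis P7·P0 via (19.675,7.31): [(0, 0) (15.9676, 0) (23.0679, 14) (0, 14)]  |A|=273.2489
3. ⊥bis P7·P1 via (8.705,5.96): [(12.0856, 0) (15.9676, 0) (23.0679, 14) (4.1446, 14)]  |A|=159.6375
4. ⊥bis P7·P2 via (14.94,6.53): [(8.1309, 6.9721) (19.1411, 6.2572) (23.0679, 14) (4.1446, 14)]  |A|=110.5236
5. ⊥bis P7·P3 via (17.36,7.435): [(8.1309, 6.9721) (16.3816, 6.4364) (22.2909, 12.468) (23.0679, 14) (4.1446, 14)]  |A|=101.6723
6. ⊥bis P7·P4 via (17.455,10.06): [(8.1309, 6.9721) (16.3816, 6.4364) (17.8651, 7.9505) (16.6891, 14) (4.1446, 14)]  |A|=80.7427
7. ⊥bis P7·P5 via (12.735,10.315): [(11.6874, 6.7412) (16.3816, 6.4364) (17.8651, 7.9505) (16.6891, 14) (13.8152, 14)]  |A|=33.6074
8. ⊥bis P7·P6 via (22.11,5.965): [(11.6874, 6.7412) (16.3816, 6.4364) (17.8651, 7.9505) (16.6891, 14) (13.8152, 14)]  |A|=33.6074
9. ⊥bis P7·P8 via (11.35,8.04): [(11.7705, 7.0248) (11.8936, 6.7278) (16.3816, 6.4364) (17.8651, 7.9505) (16.6891, 14) (13.8152, 14)]  |A|=33.5776
10. canonical 6-gon: [(11.7705, 7.0248) (11.8936, 6.7278) (16.3816, 6.4364) (17.8651, 7.9505) (16.6891, 14) (13.8152, 14)]
11. shoelace: 33.5776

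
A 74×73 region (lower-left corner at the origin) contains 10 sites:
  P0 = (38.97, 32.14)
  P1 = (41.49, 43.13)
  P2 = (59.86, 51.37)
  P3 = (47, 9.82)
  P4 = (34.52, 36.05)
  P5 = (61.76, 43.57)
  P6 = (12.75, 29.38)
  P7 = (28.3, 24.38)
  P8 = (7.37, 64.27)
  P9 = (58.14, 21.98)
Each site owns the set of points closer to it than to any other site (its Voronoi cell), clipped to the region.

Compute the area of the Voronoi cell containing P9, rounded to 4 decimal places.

1. box [0,74]×[0,73]: [(0, 0) (74, 0) (74, 73) (0, 73)]
2. ⊥bis P9·P0 via (48.555,27.06): [(34.2133, 0) (74, 0) (74, 73) (72.903, 73)]  |A|=1492.255
3. ⊥bis P9·P1 via (49.815,32.555): [(52.6503, 34.787) (34.2133, 0) (74, 0) (74, 51.5943)]  |A|=1242.7912
4. ⊥bis P9·P2 via (59,36.675): [(55.3219, 36.8903) (52.6503, 34.787) (34.2133, 0) (74, 0) (74, 35.7972)]  |A|=1095.2616
5. ⊥bis P9·P3 via (52.57,15.9): [(55.3219, 36.8903) (52.6503, 34.787) (45.8857, 22.0236) (69.9258, 0) (74, 0) (74, 35.7972)]  |A|=702.003
6. ⊥bis P9·P4 via (46.33,29.015): [(55.3219, 36.8903) (52.6503, 34.787) (45.8857, 22.0236) (69.9258, 0) (74, 0) (74, 35.7972)]  |A|=702.003
7. ⊥bis P9·P5 via (59.95,32.775): [(52.2667, 34.0633) (45.8857, 22.0236) (69.9258, 0) (74, 0) (74, 30.4192)]  |A|=614.9284
8. ⊥bis P9·P6 via (35.445,25.68): [(52.2667, 34.0633) (45.8857, 22.0236) (69.9258, 0) (74, 0) (74, 30.4192)]  |A|=614.9284
9. ⊥bis P9·P7 via (43.22,23.18): [(52.2667, 34.0633) (45.8857, 22.0236) (69.9258, 0) (74, 0) (74, 30.4192)]  |A|=614.9284
10. ⊥bis P9·P8 via (32.755,43.125): [(52.2667, 34.0633) (45.8857, 22.0236) (69.9258, 0) (74, 0) (74, 30.4192)]  |A|=614.9284
11. canonical 5-gon: [(52.2667, 34.0633) (45.8857, 22.0236) (69.9258, 0) (74, 0) (74, 30.4192)]
12. shoelace: 614.9284

Area of P9's cell: 614.9284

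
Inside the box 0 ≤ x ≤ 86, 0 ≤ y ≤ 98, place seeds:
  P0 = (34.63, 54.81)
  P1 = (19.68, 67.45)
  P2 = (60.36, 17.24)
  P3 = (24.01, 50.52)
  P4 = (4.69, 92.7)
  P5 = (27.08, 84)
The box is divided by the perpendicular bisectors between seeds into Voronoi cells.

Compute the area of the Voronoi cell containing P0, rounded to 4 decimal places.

Area of P0's cell: 1757.8287

1. box [0,86]×[0,98]: [(0, 0) (86, 0) (86, 98) (0, 98)]
2. ⊥bis P0·P1 via (27.155,61.13): [(0, 29.0123) (0, 0) (86, 0) (86, 98) (58.328, 98)]  |A|=6416.0428
3. ⊥bis P0·P2 via (47.495,36.025): [(0, 29.0123) (0, 3.4978) (86, 62.3953) (86, 98) (58.328, 98)]  |A|=3582.6372
4. ⊥bis P0·P3 via (29.32,52.665): [(26.3061, 60.126) (38.5237, 29.881) (86, 62.3953) (86, 98) (58.328, 98)]  |A|=2503.2989
5. ⊥bis P0·P4 via (19.66,73.755): [(26.3061, 60.126) (38.5237, 29.881) (86, 62.3953) (86, 98) (58.328, 98)]  |A|=2503.2989
6. ⊥bis P0·P5 via (30.855,69.405): [(35.074, 70.4963) (26.3061, 60.126) (38.5237, 29.881) (86, 62.3953) (86, 83.6683)]  |A|=1757.8287
7. canonical 5-gon: [(35.074, 70.4963) (26.3061, 60.126) (38.5237, 29.881) (86, 62.3953) (86, 83.6683)]
8. shoelace: 1757.8287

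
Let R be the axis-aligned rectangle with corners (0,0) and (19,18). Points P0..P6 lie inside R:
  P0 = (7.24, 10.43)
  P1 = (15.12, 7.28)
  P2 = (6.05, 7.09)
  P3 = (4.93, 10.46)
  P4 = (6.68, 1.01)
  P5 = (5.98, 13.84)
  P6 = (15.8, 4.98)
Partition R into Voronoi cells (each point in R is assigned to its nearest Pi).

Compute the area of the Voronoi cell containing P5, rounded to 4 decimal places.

Area of P5's cell: 69.7850

1. box [0,19]×[0,18]: [(0, 0) (19, 0) (19, 18) (0, 18)]
2. ⊥bis P5·P0 via (6.61,12.135): [(0, 9.6926) (19, 16.7131) (19, 18) (0, 18)]  |A|=91.1457
3. ⊥bis P5·P1 via (10.55,10.56): [(0, 9.6926) (13.5104, 14.6847) (15.8899, 18) (0, 18)]  |A|=82.458
4. ⊥bis P5·P2 via (6.015,10.465): [(0, 10.4026) (1.9771, 10.4231) (13.5104, 14.6847) (15.8899, 18) (0, 18)]  |A|=81.7561
5. ⊥bis P5·P3 via (5.455,12.15): [(0, 13.8446) (6.1045, 11.9482) (13.5104, 14.6847) (15.8899, 18) (0, 18)]  |A|=69.785
6. ⊥bis P5·P4 via (6.33,7.425): [(0, 13.8446) (6.1045, 11.9482) (13.5104, 14.6847) (15.8899, 18) (0, 18)]  |A|=69.785
7. ⊥bis P5·P6 via (10.89,9.41): [(0, 13.8446) (6.1045, 11.9482) (13.5104, 14.6847) (15.8899, 18) (0, 18)]  |A|=69.785
8. canonical 5-gon: [(0, 13.8446) (6.1045, 11.9482) (13.5104, 14.6847) (15.8899, 18) (0, 18)]
9. shoelace: 69.785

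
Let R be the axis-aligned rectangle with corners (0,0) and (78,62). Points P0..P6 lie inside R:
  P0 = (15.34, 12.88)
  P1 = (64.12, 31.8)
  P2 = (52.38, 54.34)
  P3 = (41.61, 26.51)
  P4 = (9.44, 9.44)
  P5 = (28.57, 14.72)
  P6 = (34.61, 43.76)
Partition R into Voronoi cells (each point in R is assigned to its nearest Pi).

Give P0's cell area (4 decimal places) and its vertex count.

Area of P0's cell: 500.0637 (5 vertices)

1. box [0,78]×[0,62]: [(0, 0) (78, 0) (78, 62) (0, 62)]
2. ⊥bis P0·P1 via (39.73,22.34): [(0, 0) (48.3949, 0) (24.3473, 62) (0, 62)]  |A|=2255.0081
3. ⊥bis P0·P2 via (33.86,33.61): [(0, 0) (48.3949, 0) (36.1535, 31.561) (2.0822, 62) (0, 62)]  |A|=1916.1443
4. ⊥bis P0·P3 via (28.475,19.695): [(0, 0) (38.6936, 0) (10.3644, 54.6008) (2.0822, 62) (0, 62)]  |A|=1385.35
5. ⊥bis P0·P4 via (12.39,11.16): [(0, 32.4103) (18.8968, 0) (38.6936, 0) (10.3644, 54.6008) (2.0822, 62) (0, 62)]  |A|=1079.1238
6. ⊥bis P0·P5 via (21.955,13.8): [(0, 32.4103) (18.8968, 0) (23.8743, 0) (18.4471, 39.0224) (10.3644, 54.6008) (2.0822, 62) (0, 62)]  |A|=789.9809
7. ⊥bis P0·P6 via (24.975,28.32): [(0, 43.9051) (0, 32.4103) (18.8968, 0) (23.8743, 0) (19.4567, 31.7636)]  |A|=500.0637
8. canonical 5-gon: [(0, 43.9051) (0, 32.4103) (18.8968, 0) (23.8743, 0) (19.4567, 31.7636)]
9. shoelace: 500.0637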